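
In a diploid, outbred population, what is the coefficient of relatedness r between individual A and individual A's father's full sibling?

Each parent–offspring link contributes a factor of 1/2, and independent paths through distinct common ancestors add.
Full aunt/uncle↔niece/nephew: two paths of length 3 through the shared grandparent pair: r = 2·(1/2)^3 = 1/4.

0.25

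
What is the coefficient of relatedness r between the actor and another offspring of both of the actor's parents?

Each parent–offspring link contributes a factor of 1/2, and independent paths through distinct common ancestors add.
Full sibs share both parents — two paths of length 2: r = 2·(1/2)^2 = 1/2.

0.5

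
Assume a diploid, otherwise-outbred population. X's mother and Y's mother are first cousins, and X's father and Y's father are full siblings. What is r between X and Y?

Independent pedigree routes through distinct common ancestors add.
X and Y are related in two ways: second cousins through their mothers (r = 1/32) and first cousins through their fathers (r = 1/8).
r = 1/32 + 1/8 = 5/32 = 0.15625.

0.15625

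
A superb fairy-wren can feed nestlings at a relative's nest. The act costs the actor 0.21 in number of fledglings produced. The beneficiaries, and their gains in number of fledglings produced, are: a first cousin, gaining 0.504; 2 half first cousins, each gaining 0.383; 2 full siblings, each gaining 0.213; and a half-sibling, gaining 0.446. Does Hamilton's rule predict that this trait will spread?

Hamilton's rule: the trait is favored when the sum of r·B over every recipient exceeds the actor's cost C.
r to a first cousin = 0.125 (first cousins share one grandparent pair — two paths of length 4: r = 2·(1/2)^4 = 1/8).
r to a half first cousin = 1/16 (half first cousins share one grandparent — one path of length 4: r = (1/2)^4 = 1/16).
r to a full sibling = 0.5 (full sibs share both parents — two paths of length 2: r = 2·(1/2)^2 = 1/2).
r to a half-sibling = 1/4 (half-sibs share one parent — one path of length 2: r = (1/2)^2 = 1/4).
Summing one r·B term per recipient: 1·0.125·0.504 + 2·0.0625·0.383 + 2·0.5·0.213 + 1·0.25·0.446 = 0.435375.
0.435375 > 0.21: the indirect benefit exceeds the cost.

Yes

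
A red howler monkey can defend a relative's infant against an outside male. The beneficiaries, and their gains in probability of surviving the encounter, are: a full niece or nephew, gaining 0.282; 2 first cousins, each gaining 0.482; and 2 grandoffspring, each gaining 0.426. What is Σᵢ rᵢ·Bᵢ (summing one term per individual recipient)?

r to a full niece or nephew = 0.25 (full aunt/uncle↔niece/nephew: two paths of length 3 through the shared grandparent pair: r = 2·(1/2)^3 = 1/4).
r to a first cousin = 1/8 (first cousins share one grandparent pair — two paths of length 4: r = 2·(1/2)^4 = 1/8).
r to a grandoffspring = 1/4 (two parent–offspring links: r = (1/2)^2 = 1/4).
Summing one r·B term per recipient: 1·0.25·0.282 + 2·0.125·0.482 + 2·0.25·0.426 = 0.404.

0.404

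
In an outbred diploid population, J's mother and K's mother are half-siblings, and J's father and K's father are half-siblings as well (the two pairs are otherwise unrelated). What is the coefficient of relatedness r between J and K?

Independent pedigree routes through distinct common ancestors add.
J and K are related in two ways: half first cousins through their mothers (r = 1/16) and half first cousins through their fathers (r = 1/16).
r = 1/16 + 1/16 = 1/8 = 0.125.

0.125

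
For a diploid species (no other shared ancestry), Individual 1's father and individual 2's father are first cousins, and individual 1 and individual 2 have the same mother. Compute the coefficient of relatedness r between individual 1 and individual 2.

With two independent routes of shared ancestry, r is the sum of the two contributions.
Individual 1 and individual 2 are related in two ways: second cousins through their fathers (r = 1/32) and half-sibs through their shared mother (r = 1/4).
r = 1/32 + 1/4 = 0.28125.

0.28125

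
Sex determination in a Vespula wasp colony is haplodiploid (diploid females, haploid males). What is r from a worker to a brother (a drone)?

0.25

Her haploid brother carries none of their father's genes and a random half of their mother's genome; that half matches the maternal half of her own genome with probability 1/2: r = 1/2 · 1/2 = 1/4.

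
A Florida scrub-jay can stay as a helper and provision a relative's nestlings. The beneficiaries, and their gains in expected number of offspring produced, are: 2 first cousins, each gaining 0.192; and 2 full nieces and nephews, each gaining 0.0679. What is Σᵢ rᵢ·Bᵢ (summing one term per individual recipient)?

0.08195

r to a first cousin = 0.125 (first cousins share one grandparent pair — two paths of length 4: r = 2·(1/2)^4 = 1/8).
r to a full niece or nephew = 1/4 (full aunt/uncle↔niece/nephew: two paths of length 3 through the shared grandparent pair: r = 2·(1/2)^3 = 1/4).
Summing one r·B term per recipient: 2·0.125·0.192 + 2·0.25·0.0679 = 0.08195.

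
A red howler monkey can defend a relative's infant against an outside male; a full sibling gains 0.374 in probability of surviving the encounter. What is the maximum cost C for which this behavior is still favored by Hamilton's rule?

r to a full sibling = 1/2 (full sibs share both parents — two paths of length 2: r = 2·(1/2)^2 = 1/2).
Hamilton's rule: n·r·B > C, so the trait is favored while C < n·r·B = 1·0.5·0.374 = 0.187.

0.187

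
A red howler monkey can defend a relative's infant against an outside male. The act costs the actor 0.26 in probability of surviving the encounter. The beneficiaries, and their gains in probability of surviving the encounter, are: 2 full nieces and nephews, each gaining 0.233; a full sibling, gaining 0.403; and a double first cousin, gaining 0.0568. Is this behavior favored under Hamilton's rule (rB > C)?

Hamilton's rule: the trait is favored when the sum of r·B over every recipient exceeds the actor's cost C.
r to a full niece or nephew = 1/4 (full aunt/uncle↔niece/nephew: two paths of length 3 through the shared grandparent pair: r = 2·(1/2)^3 = 1/4).
r to a full sibling = 1/2 (full sibs share both parents — two paths of length 2: r = 2·(1/2)^2 = 1/2).
r to a double first cousin = 1/4 (double first cousins share both grandparent pairs — four paths of length 4: r = 4·(1/2)^4 = 1/4).
Summing one r·B term per recipient: 2·0.25·0.233 + 1·0.5·0.403 + 1·0.25·0.0568 = 0.3322.
0.3322 > 0.26: the indirect benefit exceeds the cost.

Yes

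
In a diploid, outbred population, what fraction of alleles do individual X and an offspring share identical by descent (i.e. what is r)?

0.5

Each parent–offspring link contributes a factor of 1/2, and independent paths through distinct common ancestors add.
One parent–offspring link: r = (1/2)^1 = 1/2.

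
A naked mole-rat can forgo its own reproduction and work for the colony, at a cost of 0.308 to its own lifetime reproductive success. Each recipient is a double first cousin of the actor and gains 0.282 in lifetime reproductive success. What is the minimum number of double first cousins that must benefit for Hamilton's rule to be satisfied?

5

r to a double first cousin = 0.25 (double first cousins share both grandparent pairs — four paths of length 4: r = 4·(1/2)^4 = 1/4).
Hamilton's rule: n·r·B > C  ⇒  n > C/(r·B) = 0.308/(0.25·0.282) = 4.369.
The smallest integer exceeding 4.369 is 5.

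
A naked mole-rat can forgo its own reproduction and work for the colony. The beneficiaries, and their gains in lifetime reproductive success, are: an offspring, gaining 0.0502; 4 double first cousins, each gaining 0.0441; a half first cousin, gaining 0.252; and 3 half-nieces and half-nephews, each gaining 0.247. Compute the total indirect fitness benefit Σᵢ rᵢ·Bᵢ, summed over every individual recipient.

r to an offspring = 0.5 (one parent–offspring link: r = (1/2)^1 = 1/2).
r to a double first cousin = 1/4 (double first cousins share both grandparent pairs — four paths of length 4: r = 4·(1/2)^4 = 1/4).
r to a half first cousin = 0.0625 (half first cousins share one grandparent — one path of length 4: r = (1/2)^4 = 1/16).
r to a half-niece or half-nephew = 0.125 (half-aunt/uncle↔niece/nephew: one path of length 3: r = (1/2)^3 = 1/8).
Summing one r·B term per recipient: 1·0.5·0.0502 + 4·0.25·0.0441 + 1·0.0625·0.252 + 3·0.125·0.247 = 0.177575.

0.177575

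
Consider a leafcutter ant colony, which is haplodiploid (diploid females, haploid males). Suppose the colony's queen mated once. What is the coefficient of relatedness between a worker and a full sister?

0.75

Haplodiploid full sisters inherit their father's entire haploid genome identically (contributing 1/2) and on average half of their mother's contribution (1/2 · 1/2 = 1/4); r = 1/2 + 1/4 = 3/4.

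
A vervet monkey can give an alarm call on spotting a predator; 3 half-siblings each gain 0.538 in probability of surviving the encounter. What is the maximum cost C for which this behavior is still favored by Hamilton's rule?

r to a half-sibling = 0.25 (half-sibs share one parent — one path of length 2: r = (1/2)^2 = 1/4).
Hamilton's rule: n·r·B > C, so the trait is favored while C < n·r·B = 3·0.25·0.538 = 0.4035.

0.4035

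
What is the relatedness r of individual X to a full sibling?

Each parent–offspring link contributes a factor of 1/2, and independent paths through distinct common ancestors add.
Full sibs share both parents — two paths of length 2: r = 2·(1/2)^2 = 1/2.

0.5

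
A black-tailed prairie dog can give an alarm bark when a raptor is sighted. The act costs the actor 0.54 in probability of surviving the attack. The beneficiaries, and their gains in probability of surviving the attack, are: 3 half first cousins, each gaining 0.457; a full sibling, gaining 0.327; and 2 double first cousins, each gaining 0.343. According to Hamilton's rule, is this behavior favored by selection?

Hamilton's rule: the trait is favored when the sum of r·B over every recipient exceeds the actor's cost C.
r to a half first cousin = 0.0625 (half first cousins share one grandparent — one path of length 4: r = (1/2)^4 = 1/16).
r to a full sibling = 0.5 (full sibs share both parents — two paths of length 2: r = 2·(1/2)^2 = 1/2).
r to a double first cousin = 1/4 (double first cousins share both grandparent pairs — four paths of length 4: r = 4·(1/2)^4 = 1/4).
Summing one r·B term per recipient: 3·0.0625·0.457 + 1·0.5·0.327 + 2·0.25·0.343 = 0.4206875.
0.4206875 < 0.54: the indirect benefit is less than the cost.

No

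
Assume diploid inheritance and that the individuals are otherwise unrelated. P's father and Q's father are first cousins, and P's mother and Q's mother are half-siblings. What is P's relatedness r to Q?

Independent pedigree routes through distinct common ancestors add.
P and Q are related in two ways: second cousins through their fathers (r = 1/32) and half first cousins through their mothers (r = 1/16).
r = 1/32 + 1/16 = 3/32 = 0.09375.

0.09375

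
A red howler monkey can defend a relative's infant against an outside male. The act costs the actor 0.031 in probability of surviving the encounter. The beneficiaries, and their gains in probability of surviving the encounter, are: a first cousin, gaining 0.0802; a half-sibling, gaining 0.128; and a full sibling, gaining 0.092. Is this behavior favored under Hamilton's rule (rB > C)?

Yes

Hamilton's rule: the trait is favored when the sum of r·B over every recipient exceeds the actor's cost C.
r to a first cousin = 1/8 (first cousins share one grandparent pair — two paths of length 4: r = 2·(1/2)^4 = 1/8).
r to a half-sibling = 1/4 (half-sibs share one parent — one path of length 2: r = (1/2)^2 = 1/4).
r to a full sibling = 1/2 (full sibs share both parents — two paths of length 2: r = 2·(1/2)^2 = 1/2).
Summing one r·B term per recipient: 1·0.125·0.0802 + 1·0.25·0.128 + 1·0.5·0.092 = 0.088025.
0.088025 > 0.031: the indirect benefit exceeds the cost.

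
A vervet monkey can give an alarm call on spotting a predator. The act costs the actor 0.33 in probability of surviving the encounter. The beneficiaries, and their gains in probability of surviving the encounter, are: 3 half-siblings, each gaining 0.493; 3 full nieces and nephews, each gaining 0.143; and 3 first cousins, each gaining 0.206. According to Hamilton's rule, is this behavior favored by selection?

Hamilton's rule: the trait is favored when the sum of r·B over every recipient exceeds the actor's cost C.
r to a half-sibling = 0.25 (half-sibs share one parent — one path of length 2: r = (1/2)^2 = 1/4).
r to a full niece or nephew = 0.25 (full aunt/uncle↔niece/nephew: two paths of length 3 through the shared grandparent pair: r = 2·(1/2)^3 = 1/4).
r to a first cousin = 1/8 (first cousins share one grandparent pair — two paths of length 4: r = 2·(1/2)^4 = 1/8).
Summing one r·B term per recipient: 3·0.25·0.493 + 3·0.25·0.143 + 3·0.125·0.206 = 0.55425.
0.55425 > 0.33: the indirect benefit exceeds the cost.

Yes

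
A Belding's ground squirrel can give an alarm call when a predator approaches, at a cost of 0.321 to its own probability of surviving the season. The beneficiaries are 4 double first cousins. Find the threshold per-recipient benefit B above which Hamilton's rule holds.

0.321

r to a double first cousin = 0.25 (double first cousins share both grandparent pairs — four paths of length 4: r = 4·(1/2)^4 = 1/4).
Hamilton's rule with n recipients of equal r: n·r·B > C, so B > C/(n·r) = 0.321/(4·0.25) = 0.321.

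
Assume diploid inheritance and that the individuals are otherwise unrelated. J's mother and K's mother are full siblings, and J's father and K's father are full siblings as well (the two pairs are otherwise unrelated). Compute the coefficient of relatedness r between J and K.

With two independent routes of shared ancestry, r is the sum of the two contributions.
J and K are related in two ways: first cousins through their mothers (r = 1/8) and first cousins through their fathers (r = 1/8) — i.e. double first cousins.
r = 1/8 + 1/8 = 0.25.

0.25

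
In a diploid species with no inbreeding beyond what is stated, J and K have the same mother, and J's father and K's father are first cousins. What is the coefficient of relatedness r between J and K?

0.28125

Wright's path rule: contributions from independent ancestry routes add.
J and K are related in two ways: half-sibs through their shared mother (r = 1/4) and second cousins through their fathers (r = 1/32).
r = 1/4 + 1/32 = 0.28125.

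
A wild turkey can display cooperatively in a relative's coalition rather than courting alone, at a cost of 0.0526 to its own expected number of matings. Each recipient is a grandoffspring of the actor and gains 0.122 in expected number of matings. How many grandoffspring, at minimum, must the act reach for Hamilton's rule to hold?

2

r to a grandoffspring = 1/4 (two parent–offspring links: r = (1/2)^2 = 1/4).
Hamilton's rule: n·r·B > C  ⇒  n > C/(r·B) = 0.0526/(0.25·0.122) = 1.725.
The smallest integer exceeding 1.725 is 2.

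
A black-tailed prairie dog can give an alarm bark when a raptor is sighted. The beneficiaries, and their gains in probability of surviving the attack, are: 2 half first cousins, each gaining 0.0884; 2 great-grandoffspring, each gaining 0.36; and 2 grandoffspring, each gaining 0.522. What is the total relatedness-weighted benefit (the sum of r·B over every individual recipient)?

0.36205

r to a half first cousin = 1/16 (half first cousins share one grandparent — one path of length 4: r = (1/2)^4 = 1/16).
r to a great-grandoffspring = 0.125 (three parent–offspring links: r = (1/2)^3 = 1/8).
r to a grandoffspring = 0.25 (two parent–offspring links: r = (1/2)^2 = 1/4).
Summing one r·B term per recipient: 2·0.0625·0.0884 + 2·0.125·0.36 + 2·0.25·0.522 = 0.36205.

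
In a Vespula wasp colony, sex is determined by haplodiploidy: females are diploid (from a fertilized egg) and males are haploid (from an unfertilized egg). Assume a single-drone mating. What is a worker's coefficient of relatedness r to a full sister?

Haplodiploid full sisters inherit their father's entire haploid genome identically (contributing 1/2) and on average half of their mother's contribution (1/2 · 1/2 = 1/4); r = 1/2 + 1/4 = 3/4.

0.75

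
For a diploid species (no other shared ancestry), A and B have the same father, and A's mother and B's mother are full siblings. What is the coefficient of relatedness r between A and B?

0.375

Relatedness sums over independent paths through distinct common ancestors.
A and B are related in two ways: half-sibs through their shared father (r = 1/4) and first cousins through their mothers (r = 1/8).
r = 1/4 + 1/8 = 0.375.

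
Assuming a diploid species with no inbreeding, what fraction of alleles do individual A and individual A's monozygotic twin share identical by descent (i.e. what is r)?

1

Each parent–offspring link contributes a factor of 1/2, and independent paths through distinct common ancestors add.
Monozygotic twins share every allele identical by descent: r = 1.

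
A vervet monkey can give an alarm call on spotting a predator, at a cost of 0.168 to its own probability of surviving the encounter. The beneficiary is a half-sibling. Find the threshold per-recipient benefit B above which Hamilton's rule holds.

0.672

r to a half-sibling = 0.25 (half-sibs share one parent — one path of length 2: r = (1/2)^2 = 1/4).
Hamilton's rule with n recipients of equal r: n·r·B > C, so B > C/(n·r) = 0.168/(1·0.25) = 0.672.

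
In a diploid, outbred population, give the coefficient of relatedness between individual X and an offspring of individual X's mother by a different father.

Each parent–offspring link contributes a factor of 1/2, and independent paths through distinct common ancestors add.
Half-sibs share one parent — one path of length 2: r = (1/2)^2 = 1/4.

0.25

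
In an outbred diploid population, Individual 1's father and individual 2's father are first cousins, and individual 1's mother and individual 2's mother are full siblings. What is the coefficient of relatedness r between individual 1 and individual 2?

Independent pedigree routes through distinct common ancestors add.
Individual 1 and individual 2 are related in two ways: second cousins through their fathers (r = 1/32) and first cousins through their mothers (r = 1/8).
r = 1/32 + 1/8 = 0.15625.

0.15625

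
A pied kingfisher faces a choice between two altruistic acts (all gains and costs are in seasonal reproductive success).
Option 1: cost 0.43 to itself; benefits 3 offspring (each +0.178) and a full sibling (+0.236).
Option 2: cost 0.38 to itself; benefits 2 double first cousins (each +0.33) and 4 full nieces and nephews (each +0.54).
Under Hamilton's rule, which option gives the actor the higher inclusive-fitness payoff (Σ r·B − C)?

Option 2

Option 1: r to an offspring = 0.5.
Option 1: r to a full sibling = 0.5.
Option 1: Σ r·B − C = (3·0.5·0.178 + 1·0.5·0.236) − 0.43 = -0.045.
Option 2: r to a double first cousin = 0.25.
Option 2: r to a full niece or nephew = 0.25.
Option 2: Σ r·B − C = (2·0.25·0.33 + 4·0.25·0.54) − 0.38 = 0.325.
Option 2 has the higher net inclusive-fitness payoff.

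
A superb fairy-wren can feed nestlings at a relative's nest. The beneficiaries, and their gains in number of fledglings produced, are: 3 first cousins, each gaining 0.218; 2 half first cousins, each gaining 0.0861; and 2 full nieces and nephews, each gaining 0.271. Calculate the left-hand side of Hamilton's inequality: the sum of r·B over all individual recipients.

r to a first cousin = 0.125 (first cousins share one grandparent pair — two paths of length 4: r = 2·(1/2)^4 = 1/8).
r to a half first cousin = 1/16 (half first cousins share one grandparent — one path of length 4: r = (1/2)^4 = 1/16).
r to a full niece or nephew = 1/4 (full aunt/uncle↔niece/nephew: two paths of length 3 through the shared grandparent pair: r = 2·(1/2)^3 = 1/4).
Summing one r·B term per recipient: 3·0.125·0.218 + 2·0.0625·0.0861 + 2·0.25·0.271 = 0.2280125.

0.2280125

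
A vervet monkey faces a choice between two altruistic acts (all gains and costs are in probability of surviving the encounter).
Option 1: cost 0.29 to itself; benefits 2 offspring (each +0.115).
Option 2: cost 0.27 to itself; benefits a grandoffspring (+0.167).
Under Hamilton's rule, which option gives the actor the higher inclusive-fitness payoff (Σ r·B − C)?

Option 1

Option 1: r to an offspring = 0.5.
Option 1: Σ r·B − C = (2·0.5·0.115) − 0.29 = -0.175.
Option 2: r to a grandoffspring = 0.25.
Option 2: Σ r·B − C = (1·0.25·0.167) − 0.27 = -0.22825.
Option 1 has the higher net inclusive-fitness payoff.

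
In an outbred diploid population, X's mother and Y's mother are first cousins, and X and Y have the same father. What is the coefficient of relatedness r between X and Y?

0.28125

Wright's path rule: contributions from independent ancestry routes add.
X and Y are related in two ways: second cousins through their mothers (r = 1/32) and half-sibs through their shared father (r = 1/4).
r = 1/32 + 1/4 = 0.28125.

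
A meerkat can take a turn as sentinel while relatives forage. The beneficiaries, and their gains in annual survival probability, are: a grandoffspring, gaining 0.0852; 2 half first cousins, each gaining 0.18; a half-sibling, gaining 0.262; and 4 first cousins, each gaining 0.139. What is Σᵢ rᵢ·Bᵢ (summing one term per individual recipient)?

r to a grandoffspring = 1/4 (two parent–offspring links: r = (1/2)^2 = 1/4).
r to a half first cousin = 1/16 (half first cousins share one grandparent — one path of length 4: r = (1/2)^4 = 1/16).
r to a half-sibling = 0.25 (half-sibs share one parent — one path of length 2: r = (1/2)^2 = 1/4).
r to a first cousin = 0.125 (first cousins share one grandparent pair — two paths of length 4: r = 2·(1/2)^4 = 1/8).
Summing one r·B term per recipient: 1·0.25·0.0852 + 2·0.0625·0.18 + 1·0.25·0.262 + 4·0.125·0.139 = 0.1788.

0.1788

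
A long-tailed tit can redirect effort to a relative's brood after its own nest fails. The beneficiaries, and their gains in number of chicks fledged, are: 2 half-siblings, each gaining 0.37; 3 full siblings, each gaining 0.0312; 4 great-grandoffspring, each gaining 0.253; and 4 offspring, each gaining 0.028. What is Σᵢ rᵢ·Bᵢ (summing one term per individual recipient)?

r to a half-sibling = 0.25 (half-sibs share one parent — one path of length 2: r = (1/2)^2 = 1/4).
r to a full sibling = 1/2 (full sibs share both parents — two paths of length 2: r = 2·(1/2)^2 = 1/2).
r to a great-grandoffspring = 0.125 (three parent–offspring links: r = (1/2)^3 = 1/8).
r to an offspring = 0.5 (one parent–offspring link: r = (1/2)^1 = 1/2).
Summing one r·B term per recipient: 2·0.25·0.37 + 3·0.5·0.0312 + 4·0.125·0.253 + 4·0.5·0.028 = 0.4143.

0.4143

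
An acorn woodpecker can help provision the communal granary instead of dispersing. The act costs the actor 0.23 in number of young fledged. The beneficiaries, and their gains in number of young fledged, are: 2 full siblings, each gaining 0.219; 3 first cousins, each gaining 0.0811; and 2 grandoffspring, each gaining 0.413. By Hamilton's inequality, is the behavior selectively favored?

Hamilton's rule: the trait is favored when the sum of r·B over every recipient exceeds the actor's cost C.
r to a full sibling = 0.5 (full sibs share both parents — two paths of length 2: r = 2·(1/2)^2 = 1/2).
r to a first cousin = 0.125 (first cousins share one grandparent pair — two paths of length 4: r = 2·(1/2)^4 = 1/8).
r to a grandoffspring = 0.25 (two parent–offspring links: r = (1/2)^2 = 1/4).
Summing one r·B term per recipient: 2·0.5·0.219 + 3·0.125·0.0811 + 2·0.25·0.413 = 0.4559125.
0.4559125 > 0.23: the indirect benefit exceeds the cost.

Yes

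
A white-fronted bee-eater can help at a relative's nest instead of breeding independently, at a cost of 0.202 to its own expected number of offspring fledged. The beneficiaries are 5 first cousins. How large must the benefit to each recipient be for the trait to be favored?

0.3232

r to a first cousin = 0.125 (first cousins share one grandparent pair — two paths of length 4: r = 2·(1/2)^4 = 1/8).
Hamilton's rule with n recipients of equal r: n·r·B > C, so B > C/(n·r) = 0.202/(5·0.125) = 0.3232.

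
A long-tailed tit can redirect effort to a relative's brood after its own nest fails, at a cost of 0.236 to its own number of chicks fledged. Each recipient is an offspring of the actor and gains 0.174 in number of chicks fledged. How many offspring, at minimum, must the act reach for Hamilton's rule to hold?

r to an offspring = 0.5 (one parent–offspring link: r = (1/2)^1 = 1/2).
Hamilton's rule: n·r·B > C  ⇒  n > C/(r·B) = 0.236/(0.5·0.174) = 2.713.
The smallest integer exceeding 2.713 is 3.

3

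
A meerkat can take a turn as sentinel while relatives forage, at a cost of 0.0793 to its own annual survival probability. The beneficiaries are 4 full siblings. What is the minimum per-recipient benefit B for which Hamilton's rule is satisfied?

r to a full sibling = 1/2 (full sibs share both parents — two paths of length 2: r = 2·(1/2)^2 = 1/2).
Hamilton's rule with n recipients of equal r: n·r·B > C, so B > C/(n·r) = 0.0793/(4·0.5) = 0.0396.

0.0396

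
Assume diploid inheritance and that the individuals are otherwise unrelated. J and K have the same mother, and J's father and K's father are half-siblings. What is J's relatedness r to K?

0.3125

With two independent routes of shared ancestry, r is the sum of the two contributions.
J and K are related in two ways: half-sibs through their shared mother (r = 1/4) and half first cousins through their fathers (r = 1/16).
r = 1/4 + 1/16 = 0.3125.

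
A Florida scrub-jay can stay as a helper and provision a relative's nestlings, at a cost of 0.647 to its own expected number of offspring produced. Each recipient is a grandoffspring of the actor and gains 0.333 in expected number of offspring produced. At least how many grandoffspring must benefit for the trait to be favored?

8

r to a grandoffspring = 0.25 (two parent–offspring links: r = (1/2)^2 = 1/4).
Hamilton's rule: n·r·B > C  ⇒  n > C/(r·B) = 0.647/(0.25·0.333) = 7.772.
The smallest integer exceeding 7.772 is 8.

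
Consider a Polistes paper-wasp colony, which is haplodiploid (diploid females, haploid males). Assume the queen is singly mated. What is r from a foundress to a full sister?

0.75

Haplodiploid full sisters inherit their father's entire haploid genome identically (contributing 1/2) and on average half of their mother's contribution (1/2 · 1/2 = 1/4); r = 1/2 + 1/4 = 3/4.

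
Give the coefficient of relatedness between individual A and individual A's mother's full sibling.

0.25

Each parent–offspring link contributes a factor of 1/2, and independent paths through distinct common ancestors add.
Full aunt/uncle↔niece/nephew: two paths of length 3 through the shared grandparent pair: r = 2·(1/2)^3 = 1/4.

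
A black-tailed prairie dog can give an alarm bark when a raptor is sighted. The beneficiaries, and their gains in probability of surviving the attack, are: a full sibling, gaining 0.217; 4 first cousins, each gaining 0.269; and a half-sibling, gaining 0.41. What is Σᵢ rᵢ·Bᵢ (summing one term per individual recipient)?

r to a full sibling = 1/2 (full sibs share both parents — two paths of length 2: r = 2·(1/2)^2 = 1/2).
r to a first cousin = 1/8 (first cousins share one grandparent pair — two paths of length 4: r = 2·(1/2)^4 = 1/8).
r to a half-sibling = 0.25 (half-sibs share one parent — one path of length 2: r = (1/2)^2 = 1/4).
Summing one r·B term per recipient: 1·0.5·0.217 + 4·0.125·0.269 + 1·0.25·0.41 = 0.3455.

0.3455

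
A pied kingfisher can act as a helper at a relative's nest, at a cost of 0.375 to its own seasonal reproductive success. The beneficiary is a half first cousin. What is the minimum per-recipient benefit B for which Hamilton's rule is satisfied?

r to a half first cousin = 0.0625 (half first cousins share one grandparent — one path of length 4: r = (1/2)^4 = 1/16).
Hamilton's rule with n recipients of equal r: n·r·B > C, so B > C/(n·r) = 0.375/(1·0.0625) = 6.

6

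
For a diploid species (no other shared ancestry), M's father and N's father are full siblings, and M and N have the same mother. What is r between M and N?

0.375

Relatedness sums over independent paths through distinct common ancestors.
M and N are related in two ways: first cousins through their fathers (r = 1/8) and half-sibs through their shared mother (r = 1/4).
r = 1/8 + 1/4 = 3/8 = 0.375.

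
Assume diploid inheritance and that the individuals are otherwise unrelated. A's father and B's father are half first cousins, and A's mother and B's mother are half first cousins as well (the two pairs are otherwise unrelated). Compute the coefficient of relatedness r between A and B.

0.03125

With two independent routes of shared ancestry, r is the sum of the two contributions.
A and B are related in two ways: half second cousins through their fathers (r = 1/64) and half second cousins through their mothers (r = 1/64).
r = 1/64 + 1/64 = 1/32 = 0.03125.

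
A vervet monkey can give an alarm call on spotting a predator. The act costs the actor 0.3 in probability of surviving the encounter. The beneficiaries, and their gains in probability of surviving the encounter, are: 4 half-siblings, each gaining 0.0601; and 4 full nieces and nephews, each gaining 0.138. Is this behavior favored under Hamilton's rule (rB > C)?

No

Hamilton's rule: the trait is favored when the sum of r·B over every recipient exceeds the actor's cost C.
r to a half-sibling = 1/4 (half-sibs share one parent — one path of length 2: r = (1/2)^2 = 1/4).
r to a full niece or nephew = 1/4 (full aunt/uncle↔niece/nephew: two paths of length 3 through the shared grandparent pair: r = 2·(1/2)^3 = 1/4).
Summing one r·B term per recipient: 4·0.25·0.0601 + 4·0.25·0.138 = 0.1981.
0.1981 < 0.3: the indirect benefit is less than the cost.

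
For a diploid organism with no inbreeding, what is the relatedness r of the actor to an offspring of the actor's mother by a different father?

0.25

Each parent–offspring link contributes a factor of 1/2, and independent paths through distinct common ancestors add.
Half-sibs share one parent — one path of length 2: r = (1/2)^2 = 1/4.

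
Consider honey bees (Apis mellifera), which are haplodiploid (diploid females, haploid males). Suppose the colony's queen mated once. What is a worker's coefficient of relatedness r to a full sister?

0.75

Haplodiploid full sisters inherit their father's entire haploid genome identically (contributing 1/2) and on average half of their mother's contribution (1/2 · 1/2 = 1/4); r = 1/2 + 1/4 = 3/4.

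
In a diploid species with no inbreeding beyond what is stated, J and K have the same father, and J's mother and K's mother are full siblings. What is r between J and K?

Independent pedigree routes through distinct common ancestors add.
J and K are related in two ways: half-sibs through their shared father (r = 1/4) and first cousins through their mothers (r = 1/8).
r = 1/4 + 1/8 = 0.375.

0.375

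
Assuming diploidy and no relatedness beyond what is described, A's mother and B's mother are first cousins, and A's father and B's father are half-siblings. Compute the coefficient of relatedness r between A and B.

0.09375

Relatedness sums over independent paths through distinct common ancestors.
A and B are related in two ways: second cousins through their mothers (r = 1/32) and half first cousins through their fathers (r = 1/16).
r = 1/32 + 1/16 = 0.09375.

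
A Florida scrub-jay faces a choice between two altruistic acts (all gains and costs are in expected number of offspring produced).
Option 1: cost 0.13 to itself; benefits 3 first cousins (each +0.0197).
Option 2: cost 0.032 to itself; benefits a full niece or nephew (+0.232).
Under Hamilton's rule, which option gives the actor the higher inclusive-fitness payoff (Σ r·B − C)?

Option 2

Option 1: r to a first cousin = 0.125.
Option 1: Σ r·B − C = (3·0.125·0.0197) − 0.13 = -0.1226125.
Option 2: r to a full niece or nephew = 0.25.
Option 2: Σ r·B − C = (1·0.25·0.232) − 0.032 = 0.026.
Option 2 has the higher net inclusive-fitness payoff.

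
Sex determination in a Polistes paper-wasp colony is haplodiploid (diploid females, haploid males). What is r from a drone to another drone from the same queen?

0.5

Haploid brothers each carry a random half of the queen's diploid genome, so on average they share half: r = 1/2.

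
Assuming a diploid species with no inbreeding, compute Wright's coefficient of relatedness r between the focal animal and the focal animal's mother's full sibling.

0.25

Each parent–offspring link contributes a factor of 1/2, and independent paths through distinct common ancestors add.
Full aunt/uncle↔niece/nephew: two paths of length 3 through the shared grandparent pair: r = 2·(1/2)^3 = 1/4.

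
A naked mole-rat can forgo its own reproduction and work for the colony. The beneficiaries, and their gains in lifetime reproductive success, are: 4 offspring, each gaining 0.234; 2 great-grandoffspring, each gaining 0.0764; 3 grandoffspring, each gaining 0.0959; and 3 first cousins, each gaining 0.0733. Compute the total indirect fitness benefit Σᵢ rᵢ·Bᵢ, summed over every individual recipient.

0.5865125

r to an offspring = 0.5 (one parent–offspring link: r = (1/2)^1 = 1/2).
r to a great-grandoffspring = 0.125 (three parent–offspring links: r = (1/2)^3 = 1/8).
r to a grandoffspring = 1/4 (two parent–offspring links: r = (1/2)^2 = 1/4).
r to a first cousin = 1/8 (first cousins share one grandparent pair — two paths of length 4: r = 2·(1/2)^4 = 1/8).
Summing one r·B term per recipient: 4·0.5·0.234 + 2·0.125·0.0764 + 3·0.25·0.0959 + 3·0.125·0.0733 = 0.5865125.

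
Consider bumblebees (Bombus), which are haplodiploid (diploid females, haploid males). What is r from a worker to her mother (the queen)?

0.5

One meiotic link between diploid queen and diploid daughter: r = 1/2.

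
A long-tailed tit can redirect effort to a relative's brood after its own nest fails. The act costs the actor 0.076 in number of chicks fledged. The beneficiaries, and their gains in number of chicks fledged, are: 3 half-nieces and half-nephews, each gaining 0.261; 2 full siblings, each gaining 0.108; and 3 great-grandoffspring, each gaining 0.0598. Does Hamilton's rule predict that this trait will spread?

Hamilton's rule: the trait is favored when the sum of r·B over every recipient exceeds the actor's cost C.
r to a half-niece or half-nephew = 1/8 (half-aunt/uncle↔niece/nephew: one path of length 3: r = (1/2)^3 = 1/8).
r to a full sibling = 0.5 (full sibs share both parents — two paths of length 2: r = 2·(1/2)^2 = 1/2).
r to a great-grandoffspring = 1/8 (three parent–offspring links: r = (1/2)^3 = 1/8).
Summing one r·B term per recipient: 3·0.125·0.261 + 2·0.5·0.108 + 3·0.125·0.0598 = 0.2283.
0.2283 > 0.076: the indirect benefit exceeds the cost.

Yes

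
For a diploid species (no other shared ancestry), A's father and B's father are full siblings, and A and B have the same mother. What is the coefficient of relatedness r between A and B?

Wright's path rule: contributions from independent ancestry routes add.
A and B are related in two ways: first cousins through their fathers (r = 1/8) and half-sibs through their shared mother (r = 1/4).
r = 1/8 + 1/4 = 0.375.

0.375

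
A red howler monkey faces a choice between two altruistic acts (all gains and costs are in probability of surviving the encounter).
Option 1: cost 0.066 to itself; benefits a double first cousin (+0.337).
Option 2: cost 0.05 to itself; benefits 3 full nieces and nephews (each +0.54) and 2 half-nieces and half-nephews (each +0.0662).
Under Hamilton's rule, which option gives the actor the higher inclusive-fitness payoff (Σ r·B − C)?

Option 1: r to a double first cousin = 0.25.
Option 1: Σ r·B − C = (1·0.25·0.337) − 0.066 = 0.01825.
Option 2: r to a full niece or nephew = 0.25.
Option 2: r to a half-niece or half-nephew = 0.125.
Option 2: Σ r·B − C = (3·0.25·0.54 + 2·0.125·0.0662) − 0.05 = 0.37155.
Option 2 has the higher net inclusive-fitness payoff.

Option 2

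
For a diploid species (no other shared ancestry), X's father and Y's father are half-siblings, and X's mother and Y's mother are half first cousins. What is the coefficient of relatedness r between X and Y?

Independent pedigree routes through distinct common ancestors add.
X and Y are related in two ways: half first cousins through their fathers (r = 1/16) and half second cousins through their mothers (r = 1/64).
r = 1/16 + 1/64 = 0.078125.

0.078125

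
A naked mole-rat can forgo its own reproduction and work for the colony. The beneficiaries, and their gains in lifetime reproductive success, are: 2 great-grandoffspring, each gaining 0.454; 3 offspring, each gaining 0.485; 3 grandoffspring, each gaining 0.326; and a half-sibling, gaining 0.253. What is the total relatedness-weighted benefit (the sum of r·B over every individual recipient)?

1.14875

r to a great-grandoffspring = 0.125 (three parent–offspring links: r = (1/2)^3 = 1/8).
r to an offspring = 1/2 (one parent–offspring link: r = (1/2)^1 = 1/2).
r to a grandoffspring = 1/4 (two parent–offspring links: r = (1/2)^2 = 1/4).
r to a half-sibling = 1/4 (half-sibs share one parent — one path of length 2: r = (1/2)^2 = 1/4).
Summing one r·B term per recipient: 2·0.125·0.454 + 3·0.5·0.485 + 3·0.25·0.326 + 1·0.25·0.253 = 1.14875.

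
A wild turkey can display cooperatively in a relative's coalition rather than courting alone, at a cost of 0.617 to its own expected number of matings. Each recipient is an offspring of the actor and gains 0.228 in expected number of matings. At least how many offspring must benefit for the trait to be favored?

6

r to an offspring = 1/2 (one parent–offspring link: r = (1/2)^1 = 1/2).
Hamilton's rule: n·r·B > C  ⇒  n > C/(r·B) = 0.617/(0.5·0.228) = 5.412.
The smallest integer exceeding 5.412 is 6.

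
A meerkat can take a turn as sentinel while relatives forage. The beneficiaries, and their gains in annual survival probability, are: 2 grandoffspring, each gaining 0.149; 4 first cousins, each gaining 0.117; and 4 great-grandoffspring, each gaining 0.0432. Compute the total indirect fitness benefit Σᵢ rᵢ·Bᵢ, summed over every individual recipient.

r to a grandoffspring = 1/4 (two parent–offspring links: r = (1/2)^2 = 1/4).
r to a first cousin = 1/8 (first cousins share one grandparent pair — two paths of length 4: r = 2·(1/2)^4 = 1/8).
r to a great-grandoffspring = 0.125 (three parent–offspring links: r = (1/2)^3 = 1/8).
Summing one r·B term per recipient: 2·0.25·0.149 + 4·0.125·0.117 + 4·0.125·0.0432 = 0.1546.

0.1546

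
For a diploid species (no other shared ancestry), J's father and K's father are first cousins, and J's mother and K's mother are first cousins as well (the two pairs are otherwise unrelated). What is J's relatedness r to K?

0.0625

Independent pedigree routes through distinct common ancestors add.
J and K are related in two ways: second cousins through their fathers (r = 1/32) and second cousins through their mothers (r = 1/32).
r = 1/32 + 1/32 = 1/16 = 0.0625.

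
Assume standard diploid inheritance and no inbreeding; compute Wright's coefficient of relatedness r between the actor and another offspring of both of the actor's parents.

0.5

Each parent–offspring link contributes a factor of 1/2, and independent paths through distinct common ancestors add.
Full sibs share both parents — two paths of length 2: r = 2·(1/2)^2 = 1/2.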